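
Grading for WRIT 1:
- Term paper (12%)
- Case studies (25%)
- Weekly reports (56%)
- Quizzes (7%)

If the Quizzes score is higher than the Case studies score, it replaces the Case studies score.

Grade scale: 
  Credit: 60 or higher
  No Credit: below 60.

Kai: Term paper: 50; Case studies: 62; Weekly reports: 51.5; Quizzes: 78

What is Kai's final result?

No Credit

Quizzes (78) > Case studies (62), so Case studies counts as 78.
Weighted total:
  Term paper 50 × 0.12 = 6
  Case studies 78 × 0.25 = 19.5
  Weekly reports 51.5 × 0.56 = 28.84
  Quizzes 78 × 0.07 = 5.46
Sum = 59.8
59.8 < 60 → No Credit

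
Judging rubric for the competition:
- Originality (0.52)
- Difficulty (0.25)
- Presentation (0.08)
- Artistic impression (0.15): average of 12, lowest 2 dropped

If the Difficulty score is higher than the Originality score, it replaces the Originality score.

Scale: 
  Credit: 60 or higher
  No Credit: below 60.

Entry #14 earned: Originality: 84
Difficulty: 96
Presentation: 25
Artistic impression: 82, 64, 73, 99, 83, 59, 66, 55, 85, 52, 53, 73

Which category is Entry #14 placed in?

Credit

Artistic impression: drop 52, 53 → average of remaining 10 = 739/10 = 73.9
Difficulty (96) > Originality (84), so Originality counts as 96.
Weighted total:
  Originality 96 × 0.52 = 49.92
  Difficulty 96 × 0.25 = 24
  Presentation 25 × 0.08 = 2
  Artistic impression 73.9 × 0.15 = 11.085
Sum = 87.005
87.005 ≥ 60 → Credit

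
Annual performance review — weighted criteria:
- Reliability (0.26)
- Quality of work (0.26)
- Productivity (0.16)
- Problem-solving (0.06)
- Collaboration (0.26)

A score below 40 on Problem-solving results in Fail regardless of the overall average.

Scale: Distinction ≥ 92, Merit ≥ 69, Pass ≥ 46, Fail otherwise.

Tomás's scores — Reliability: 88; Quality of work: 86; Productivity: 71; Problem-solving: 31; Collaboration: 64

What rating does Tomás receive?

Problem-solving score 31 < 40: minimum not met.
Weighted total:
  Reliability 88 × 0.26 = 22.88
  Quality of work 86 × 0.26 = 22.36
  Productivity 71 × 0.16 = 11.36
  Problem-solving 31 × 0.06 = 1.86
  Collaboration 64 × 0.26 = 16.64
Sum = 75.1
Because the Problem-solving minimum was not met, the result is Fail.

Fail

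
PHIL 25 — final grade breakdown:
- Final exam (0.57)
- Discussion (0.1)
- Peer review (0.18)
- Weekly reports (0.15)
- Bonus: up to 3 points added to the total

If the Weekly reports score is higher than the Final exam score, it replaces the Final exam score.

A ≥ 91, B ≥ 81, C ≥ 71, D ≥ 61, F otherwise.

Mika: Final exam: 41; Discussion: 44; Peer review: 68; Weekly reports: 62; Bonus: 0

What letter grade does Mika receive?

D

Weekly reports (62) > Final exam (41), so Final exam counts as 62.
Weighted total:
  Final exam 62 × 0.57 = 35.34
  Discussion 44 × 0.1 = 4.4
  Peer review 68 × 0.18 = 12.24
  Weekly reports 62 × 0.15 = 9.3
Sum = 61.28
Bonus: 61.28 + 0 = 61.28
61.28 is ≥ 61 and < 71 → D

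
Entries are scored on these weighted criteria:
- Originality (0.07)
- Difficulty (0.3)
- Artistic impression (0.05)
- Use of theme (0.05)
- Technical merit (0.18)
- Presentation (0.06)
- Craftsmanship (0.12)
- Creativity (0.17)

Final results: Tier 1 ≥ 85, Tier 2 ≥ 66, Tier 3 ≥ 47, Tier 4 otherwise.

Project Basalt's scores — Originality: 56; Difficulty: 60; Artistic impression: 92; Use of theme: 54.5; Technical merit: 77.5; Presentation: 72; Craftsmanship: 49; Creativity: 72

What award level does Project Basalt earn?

Weighted total:
  Originality 56 × 0.07 = 3.92
  Difficulty 60 × 0.3 = 18
  Artistic impression 92 × 0.05 = 4.6
  Use of theme 54.5 × 0.05 = 2.725
  Technical merit 77.5 × 0.18 = 13.95
  Presentation 72 × 0.06 = 4.32
  Craftsmanship 49 × 0.12 = 5.88
  Creativity 72 × 0.17 = 12.24
Sum = 65.635
65.635 is ≥ 47 and < 66 → Tier 3

Tier 3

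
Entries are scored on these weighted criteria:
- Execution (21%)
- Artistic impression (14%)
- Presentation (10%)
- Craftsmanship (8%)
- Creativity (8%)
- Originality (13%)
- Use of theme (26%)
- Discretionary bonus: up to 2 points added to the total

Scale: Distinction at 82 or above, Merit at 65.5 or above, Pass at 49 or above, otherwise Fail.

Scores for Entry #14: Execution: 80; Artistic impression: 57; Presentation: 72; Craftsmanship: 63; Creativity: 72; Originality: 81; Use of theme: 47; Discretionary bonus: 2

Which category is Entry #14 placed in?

Merit

Weighted total:
  Execution 80 × 0.21 = 16.8
  Artistic impression 57 × 0.14 = 7.98
  Presentation 72 × 0.1 = 7.2
  Craftsmanship 63 × 0.08 = 5.04
  Creativity 72 × 0.08 = 5.76
  Originality 81 × 0.13 = 10.53
  Use of theme 47 × 0.26 = 12.22
Sum = 65.53
Discretionary bonus: 65.53 + 2 = 67.53
67.53 is ≥ 65.5 and < 82 → Merit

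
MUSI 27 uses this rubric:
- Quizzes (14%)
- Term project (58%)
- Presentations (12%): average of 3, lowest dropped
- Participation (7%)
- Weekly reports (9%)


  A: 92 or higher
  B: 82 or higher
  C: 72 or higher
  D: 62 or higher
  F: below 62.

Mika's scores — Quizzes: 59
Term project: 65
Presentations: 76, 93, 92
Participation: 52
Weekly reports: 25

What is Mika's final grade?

Presentations: drop 76 → average of remaining 2 = 185/2 = 92.5
Weighted total:
  Quizzes 59 × 0.14 = 8.26
  Term project 65 × 0.58 = 37.7
  Presentations 92.5 × 0.12 = 11.1
  Participation 52 × 0.07 = 3.64
  Weekly reports 25 × 0.09 = 2.25
Sum = 62.95
62.95 is ≥ 62 and < 72 → D

D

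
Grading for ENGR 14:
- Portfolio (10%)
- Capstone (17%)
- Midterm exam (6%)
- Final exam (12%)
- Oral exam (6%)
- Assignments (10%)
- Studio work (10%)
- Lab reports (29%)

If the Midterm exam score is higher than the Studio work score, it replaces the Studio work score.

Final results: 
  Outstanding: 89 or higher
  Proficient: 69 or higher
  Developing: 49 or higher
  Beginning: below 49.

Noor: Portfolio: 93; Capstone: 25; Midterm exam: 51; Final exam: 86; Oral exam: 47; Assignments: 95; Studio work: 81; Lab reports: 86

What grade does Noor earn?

Proficient

Midterm exam (51) ≤ Studio work (81), so Studio work stays at 81.
Weighted total:
  Portfolio 93 × 0.1 = 9.3
  Capstone 25 × 0.17 = 4.25
  Midterm exam 51 × 0.06 = 3.06
  Final exam 86 × 0.12 = 10.32
  Oral exam 47 × 0.06 = 2.82
  Assignments 95 × 0.1 = 9.5
  Studio work 81 × 0.1 = 8.1
  Lab reports 86 × 0.29 = 24.94
Sum = 72.29
72.29 is ≥ 69 and < 89 → Proficient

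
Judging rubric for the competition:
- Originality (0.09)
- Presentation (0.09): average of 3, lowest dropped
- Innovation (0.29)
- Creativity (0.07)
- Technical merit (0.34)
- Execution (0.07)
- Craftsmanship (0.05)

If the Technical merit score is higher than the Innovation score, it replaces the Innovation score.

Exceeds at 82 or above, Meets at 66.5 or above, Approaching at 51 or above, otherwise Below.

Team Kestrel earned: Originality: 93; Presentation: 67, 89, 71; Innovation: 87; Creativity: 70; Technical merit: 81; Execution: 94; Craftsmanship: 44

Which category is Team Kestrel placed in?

Presentation: drop 67 → average of remaining 2 = 160/2 = 80
Technical merit (81) ≤ Innovation (87), so Innovation stays at 87.
Weighted total:
  Originality 93 × 0.09 = 8.37
  Presentation 80 × 0.09 = 7.2
  Innovation 87 × 0.29 = 25.23
  Creativity 70 × 0.07 = 4.9
  Technical merit 81 × 0.34 = 27.54
  Execution 94 × 0.07 = 6.58
  Craftsmanship 44 × 0.05 = 2.2
Sum = 82.02
82.02 ≥ 82 → Exceeds

Exceeds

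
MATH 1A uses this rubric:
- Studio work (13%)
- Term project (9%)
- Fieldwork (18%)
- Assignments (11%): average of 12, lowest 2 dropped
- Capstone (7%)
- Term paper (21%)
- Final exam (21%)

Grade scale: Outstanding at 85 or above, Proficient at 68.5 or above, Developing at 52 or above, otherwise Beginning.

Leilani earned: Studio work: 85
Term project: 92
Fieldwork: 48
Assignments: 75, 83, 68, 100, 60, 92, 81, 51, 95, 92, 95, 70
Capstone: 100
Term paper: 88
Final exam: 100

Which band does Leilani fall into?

Assignments: drop 51, 60 → average of remaining 10 = 851/10 = 85.1
Weighted total:
  Studio work 85 × 0.13 = 11.05
  Term project 92 × 0.09 = 8.28
  Fieldwork 48 × 0.18 = 8.64
  Assignments 85.1 × 0.11 = 9.361
  Capstone 100 × 0.07 = 7
  Term paper 88 × 0.21 = 18.48
  Final exam 100 × 0.21 = 21
Sum = 83.811
83.811 is ≥ 68.5 and < 85 → Proficient

Proficient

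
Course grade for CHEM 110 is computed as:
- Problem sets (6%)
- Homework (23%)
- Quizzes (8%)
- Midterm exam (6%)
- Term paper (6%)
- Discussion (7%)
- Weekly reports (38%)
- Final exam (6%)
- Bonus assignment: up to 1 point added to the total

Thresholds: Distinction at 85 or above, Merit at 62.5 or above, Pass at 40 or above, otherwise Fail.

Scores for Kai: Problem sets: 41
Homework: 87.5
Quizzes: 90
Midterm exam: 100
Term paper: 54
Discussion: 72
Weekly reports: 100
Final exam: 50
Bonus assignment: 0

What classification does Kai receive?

Weighted total:
  Problem sets 41 × 0.06 = 2.46
  Homework 87.5 × 0.23 = 20.125
  Quizzes 90 × 0.08 = 7.2
  Midterm exam 100 × 0.06 = 6
  Term paper 54 × 0.06 = 3.24
  Discussion 72 × 0.07 = 5.04
  Weekly reports 100 × 0.38 = 38
  Final exam 50 × 0.06 = 3
Sum = 85.065
Bonus assignment: 85.065 + 0 = 85.065
85.065 ≥ 85 → Distinction

Distinction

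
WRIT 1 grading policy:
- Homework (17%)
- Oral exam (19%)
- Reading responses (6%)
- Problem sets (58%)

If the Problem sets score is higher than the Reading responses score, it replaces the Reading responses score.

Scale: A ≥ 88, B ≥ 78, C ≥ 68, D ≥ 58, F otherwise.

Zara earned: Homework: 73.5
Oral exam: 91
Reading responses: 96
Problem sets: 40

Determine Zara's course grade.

D

Problem sets (40) ≤ Reading responses (96), so Reading responses stays at 96.
Weighted total:
  Homework 73.5 × 0.17 = 12.495
  Oral exam 91 × 0.19 = 17.29
  Reading responses 96 × 0.06 = 5.76
  Problem sets 40 × 0.58 = 23.2
Sum = 58.745
58.745 is ≥ 58 and < 68 → D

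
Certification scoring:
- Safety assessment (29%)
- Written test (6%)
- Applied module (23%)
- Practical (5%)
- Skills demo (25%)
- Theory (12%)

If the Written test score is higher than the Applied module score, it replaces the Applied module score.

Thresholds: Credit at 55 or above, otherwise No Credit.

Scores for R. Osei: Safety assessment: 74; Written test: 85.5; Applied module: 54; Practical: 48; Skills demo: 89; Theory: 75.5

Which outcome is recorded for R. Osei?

Credit

Written test (85.5) > Applied module (54), so Applied module counts as 85.5.
Weighted total:
  Safety assessment 74 × 0.29 = 21.46
  Written test 85.5 × 0.06 = 5.13
  Applied module 85.5 × 0.23 = 19.665
  Practical 48 × 0.05 = 2.4
  Skills demo 89 × 0.25 = 22.25
  Theory 75.5 × 0.12 = 9.06
Sum = 79.965
79.965 ≥ 55 → Credit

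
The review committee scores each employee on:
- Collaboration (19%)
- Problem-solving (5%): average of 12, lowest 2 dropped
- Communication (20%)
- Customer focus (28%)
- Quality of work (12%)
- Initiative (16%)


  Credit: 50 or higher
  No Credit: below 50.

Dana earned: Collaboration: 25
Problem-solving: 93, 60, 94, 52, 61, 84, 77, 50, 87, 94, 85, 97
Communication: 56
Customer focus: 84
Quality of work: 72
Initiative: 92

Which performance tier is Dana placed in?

Problem-solving: drop 50, 52 → average of remaining 10 = 832/10 = 83.2
Weighted total:
  Collaboration 25 × 0.19 = 4.75
  Problem-solving 83.2 × 0.05 = 4.16
  Communication 56 × 0.2 = 11.2
  Customer focus 84 × 0.28 = 23.52
  Quality of work 72 × 0.12 = 8.64
  Initiative 92 × 0.16 = 14.72
Sum = 66.99
66.99 ≥ 50 → Credit

Credit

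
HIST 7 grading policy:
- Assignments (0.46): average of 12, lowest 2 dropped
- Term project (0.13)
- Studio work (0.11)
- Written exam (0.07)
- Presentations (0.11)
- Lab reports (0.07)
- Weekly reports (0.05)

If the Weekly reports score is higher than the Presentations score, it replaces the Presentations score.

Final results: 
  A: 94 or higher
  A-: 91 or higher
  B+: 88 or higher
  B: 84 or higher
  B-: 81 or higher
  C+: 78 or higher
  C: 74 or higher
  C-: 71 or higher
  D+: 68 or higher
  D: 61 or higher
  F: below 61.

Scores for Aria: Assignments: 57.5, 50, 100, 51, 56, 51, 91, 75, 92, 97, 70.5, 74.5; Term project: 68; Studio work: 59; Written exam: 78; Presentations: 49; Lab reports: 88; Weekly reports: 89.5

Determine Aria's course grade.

Assignments: drop 50, 51 → average of remaining 10 = 764.5/10 = 76.45
Weekly reports (89.5) > Presentations (49), so Presentations counts as 89.5.
Weighted total:
  Assignments 76.45 × 0.46 = 35.167
  Term project 68 × 0.13 = 8.84
  Studio work 59 × 0.11 = 6.49
  Written exam 78 × 0.07 = 5.46
  Presentations 89.5 × 0.11 = 9.845
  Lab reports 88 × 0.07 = 6.16
  Weekly reports 89.5 × 0.05 = 4.475
Sum = 76.437
76.437 is ≥ 74 and < 78 → C

C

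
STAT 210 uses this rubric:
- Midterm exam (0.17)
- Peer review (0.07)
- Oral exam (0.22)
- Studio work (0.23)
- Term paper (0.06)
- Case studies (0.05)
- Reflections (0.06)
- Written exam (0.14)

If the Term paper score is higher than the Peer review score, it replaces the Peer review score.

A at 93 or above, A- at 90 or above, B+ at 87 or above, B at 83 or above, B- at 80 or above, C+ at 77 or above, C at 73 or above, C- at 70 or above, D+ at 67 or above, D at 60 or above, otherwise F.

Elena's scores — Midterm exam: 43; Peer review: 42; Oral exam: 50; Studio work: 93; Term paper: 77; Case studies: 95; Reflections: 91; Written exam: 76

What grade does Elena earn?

C-

Term paper (77) > Peer review (42), so Peer review counts as 77.
Weighted total:
  Midterm exam 43 × 0.17 = 7.31
  Peer review 77 × 0.07 = 5.39
  Oral exam 50 × 0.22 = 11
  Studio work 93 × 0.23 = 21.39
  Term paper 77 × 0.06 = 4.62
  Case studies 95 × 0.05 = 4.75
  Reflections 91 × 0.06 = 5.46
  Written exam 76 × 0.14 = 10.64
Sum = 70.56
70.56 is ≥ 70 and < 73 → C-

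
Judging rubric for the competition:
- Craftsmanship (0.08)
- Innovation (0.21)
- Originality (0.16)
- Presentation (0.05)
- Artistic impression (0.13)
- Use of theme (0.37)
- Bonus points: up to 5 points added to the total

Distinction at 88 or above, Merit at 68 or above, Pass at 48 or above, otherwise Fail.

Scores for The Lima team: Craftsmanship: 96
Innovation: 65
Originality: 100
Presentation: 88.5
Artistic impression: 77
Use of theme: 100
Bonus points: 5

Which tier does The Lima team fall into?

Weighted total:
  Craftsmanship 96 × 0.08 = 7.68
  Innovation 65 × 0.21 = 13.65
  Originality 100 × 0.16 = 16
  Presentation 88.5 × 0.05 = 4.425
  Artistic impression 77 × 0.13 = 10.01
  Use of theme 100 × 0.37 = 37
Sum = 88.765
Bonus points: 88.765 + 5 = 93.765
93.765 ≥ 88 → Distinction

Distinction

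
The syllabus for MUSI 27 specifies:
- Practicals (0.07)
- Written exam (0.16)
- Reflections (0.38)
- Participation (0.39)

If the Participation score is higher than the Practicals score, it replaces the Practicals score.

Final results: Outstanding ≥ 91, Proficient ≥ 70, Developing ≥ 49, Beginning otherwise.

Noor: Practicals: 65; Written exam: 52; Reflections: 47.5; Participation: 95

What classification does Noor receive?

Proficient

Participation (95) > Practicals (65), so Practicals counts as 95.
Weighted total:
  Practicals 95 × 0.07 = 6.65
  Written exam 52 × 0.16 = 8.32
  Reflections 47.5 × 0.38 = 18.05
  Participation 95 × 0.39 = 37.05
Sum = 70.07
70.07 is ≥ 70 and < 91 → Proficient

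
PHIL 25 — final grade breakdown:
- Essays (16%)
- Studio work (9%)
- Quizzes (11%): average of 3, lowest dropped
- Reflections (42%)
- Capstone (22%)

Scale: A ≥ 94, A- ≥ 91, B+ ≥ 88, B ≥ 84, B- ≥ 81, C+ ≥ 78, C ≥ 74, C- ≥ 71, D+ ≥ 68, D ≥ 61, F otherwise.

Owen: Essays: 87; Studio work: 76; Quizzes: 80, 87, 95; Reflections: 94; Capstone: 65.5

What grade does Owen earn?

B

Quizzes: drop 80 → average of remaining 2 = 182/2 = 91
Weighted total:
  Essays 87 × 0.16 = 13.92
  Studio work 76 × 0.09 = 6.84
  Quizzes 91 × 0.11 = 10.01
  Reflections 94 × 0.42 = 39.48
  Capstone 65.5 × 0.22 = 14.41
Sum = 84.66
84.66 is ≥ 84 and < 88 → B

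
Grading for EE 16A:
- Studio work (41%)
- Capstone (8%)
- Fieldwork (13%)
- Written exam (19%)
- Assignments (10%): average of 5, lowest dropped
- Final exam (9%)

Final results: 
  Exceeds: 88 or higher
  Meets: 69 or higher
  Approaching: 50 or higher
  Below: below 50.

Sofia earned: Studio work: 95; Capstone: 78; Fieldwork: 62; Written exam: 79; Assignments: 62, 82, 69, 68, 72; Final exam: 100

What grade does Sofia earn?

Meets

Assignments: drop 62 → average of remaining 4 = 291/4 = 72.75
Weighted total:
  Studio work 95 × 0.41 = 38.95
  Capstone 78 × 0.08 = 6.24
  Fieldwork 62 × 0.13 = 8.06
  Written exam 79 × 0.19 = 15.01
  Assignments 72.75 × 0.1 = 7.275
  Final exam 100 × 0.09 = 9
Sum = 84.535
84.535 is ≥ 69 and < 88 → Meets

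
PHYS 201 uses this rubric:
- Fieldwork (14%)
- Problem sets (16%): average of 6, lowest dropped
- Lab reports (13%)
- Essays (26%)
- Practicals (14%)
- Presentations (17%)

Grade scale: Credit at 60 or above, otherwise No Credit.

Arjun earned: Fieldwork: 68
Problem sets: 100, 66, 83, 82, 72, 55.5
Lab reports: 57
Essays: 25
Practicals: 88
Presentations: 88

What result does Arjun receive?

Credit

Problem sets: drop 55.5 → average of remaining 5 = 403/5 = 80.6
Weighted total:
  Fieldwork 68 × 0.14 = 9.52
  Problem sets 80.6 × 0.16 = 12.896
  Lab reports 57 × 0.13 = 7.41
  Essays 25 × 0.26 = 6.5
  Practicals 88 × 0.14 = 12.32
  Presentations 88 × 0.17 = 14.96
Sum = 63.606
63.606 ≥ 60 → Credit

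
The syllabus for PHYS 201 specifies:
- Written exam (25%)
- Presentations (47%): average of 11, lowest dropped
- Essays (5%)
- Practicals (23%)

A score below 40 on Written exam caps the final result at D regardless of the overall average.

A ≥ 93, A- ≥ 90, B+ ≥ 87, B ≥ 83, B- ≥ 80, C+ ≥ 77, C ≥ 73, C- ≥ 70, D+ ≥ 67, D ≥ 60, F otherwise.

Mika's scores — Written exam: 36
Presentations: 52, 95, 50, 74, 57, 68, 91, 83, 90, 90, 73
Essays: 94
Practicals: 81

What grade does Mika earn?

D

Presentations: drop 50 → average of remaining 10 = 773/10 = 77.3
Written exam score 36 < 40: minimum not met.
Weighted total:
  Written exam 36 × 0.25 = 9
  Presentations 77.3 × 0.47 = 36.331
  Essays 94 × 0.05 = 4.7
  Practicals 81 × 0.23 = 18.63
Sum = 68.661
68.661 would be D+; cap at D applies → D.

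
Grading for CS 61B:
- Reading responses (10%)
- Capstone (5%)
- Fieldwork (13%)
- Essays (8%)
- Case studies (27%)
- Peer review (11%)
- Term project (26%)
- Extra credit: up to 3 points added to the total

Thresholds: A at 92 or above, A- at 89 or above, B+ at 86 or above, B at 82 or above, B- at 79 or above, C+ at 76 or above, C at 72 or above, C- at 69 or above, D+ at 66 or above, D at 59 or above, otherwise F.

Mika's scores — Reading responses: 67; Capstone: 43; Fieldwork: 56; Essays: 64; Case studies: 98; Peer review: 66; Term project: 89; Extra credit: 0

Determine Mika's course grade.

C+

Weighted total:
  Reading responses 67 × 0.1 = 6.7
  Capstone 43 × 0.05 = 2.15
  Fieldwork 56 × 0.13 = 7.28
  Essays 64 × 0.08 = 5.12
  Case studies 98 × 0.27 = 26.46
  Peer review 66 × 0.11 = 7.26
  Term project 89 × 0.26 = 23.14
Sum = 78.11
Extra credit: 78.11 + 0 = 78.11
78.11 is ≥ 76 and < 79 → C+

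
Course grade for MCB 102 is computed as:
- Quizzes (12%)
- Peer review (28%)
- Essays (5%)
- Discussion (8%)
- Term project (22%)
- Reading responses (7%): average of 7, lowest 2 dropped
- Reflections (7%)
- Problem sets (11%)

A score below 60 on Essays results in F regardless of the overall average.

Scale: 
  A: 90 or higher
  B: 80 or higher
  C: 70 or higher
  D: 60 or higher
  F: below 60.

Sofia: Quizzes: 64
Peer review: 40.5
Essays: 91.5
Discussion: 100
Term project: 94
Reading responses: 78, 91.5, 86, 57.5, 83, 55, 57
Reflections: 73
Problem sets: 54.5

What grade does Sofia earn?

D

Reading responses: drop 55, 57 → average of remaining 5 = 396/5 = 79.2
Essays score 91.5 ≥ 60: minimum met.
Weighted total:
  Quizzes 64 × 0.12 = 7.68
  Peer review 40.5 × 0.28 = 11.34
  Essays 91.5 × 0.05 = 4.575
  Discussion 100 × 0.08 = 8
  Term project 94 × 0.22 = 20.68
  Reading responses 79.2 × 0.07 = 5.544
  Reflections 73 × 0.07 = 5.11
  Problem sets 54.5 × 0.11 = 5.995
Sum = 68.924
68.924 is ≥ 60 and < 70 → D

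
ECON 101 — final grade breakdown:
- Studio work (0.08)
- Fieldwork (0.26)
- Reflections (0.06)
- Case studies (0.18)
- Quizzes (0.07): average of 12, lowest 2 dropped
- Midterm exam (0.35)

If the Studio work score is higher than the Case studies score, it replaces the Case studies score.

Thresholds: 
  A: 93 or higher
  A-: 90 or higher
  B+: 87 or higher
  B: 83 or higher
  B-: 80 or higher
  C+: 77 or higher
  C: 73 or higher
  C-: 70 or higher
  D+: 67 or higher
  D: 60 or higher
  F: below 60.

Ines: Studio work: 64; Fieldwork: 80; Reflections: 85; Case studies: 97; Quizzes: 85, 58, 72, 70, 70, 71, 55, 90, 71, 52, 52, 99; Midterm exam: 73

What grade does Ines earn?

Quizzes: drop 52, 52 → average of remaining 10 = 741/10 = 74.1
Studio work (64) ≤ Case studies (97), so Case studies stays at 97.
Weighted total:
  Studio work 64 × 0.08 = 5.12
  Fieldwork 80 × 0.26 = 20.8
  Reflections 85 × 0.06 = 5.1
  Case studies 97 × 0.18 = 17.46
  Quizzes 74.1 × 0.07 = 5.187
  Midterm exam 73 × 0.35 = 25.55
Sum = 79.217
79.217 is ≥ 77 and < 80 → C+

C+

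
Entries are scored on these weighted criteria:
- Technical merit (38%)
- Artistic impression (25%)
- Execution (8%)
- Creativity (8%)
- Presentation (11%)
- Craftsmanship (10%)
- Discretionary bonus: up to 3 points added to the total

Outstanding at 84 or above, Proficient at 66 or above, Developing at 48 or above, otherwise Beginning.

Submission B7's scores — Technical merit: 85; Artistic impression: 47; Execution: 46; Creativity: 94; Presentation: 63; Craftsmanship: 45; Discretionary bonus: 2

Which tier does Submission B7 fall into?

Weighted total:
  Technical merit 85 × 0.38 = 32.3
  Artistic impression 47 × 0.25 = 11.75
  Execution 46 × 0.08 = 3.68
  Creativity 94 × 0.08 = 7.52
  Presentation 63 × 0.11 = 6.93
  Craftsmanship 45 × 0.1 = 4.5
Sum = 66.68
Discretionary bonus: 66.68 + 2 = 68.68
68.68 is ≥ 66 and < 84 → Proficient

Proficient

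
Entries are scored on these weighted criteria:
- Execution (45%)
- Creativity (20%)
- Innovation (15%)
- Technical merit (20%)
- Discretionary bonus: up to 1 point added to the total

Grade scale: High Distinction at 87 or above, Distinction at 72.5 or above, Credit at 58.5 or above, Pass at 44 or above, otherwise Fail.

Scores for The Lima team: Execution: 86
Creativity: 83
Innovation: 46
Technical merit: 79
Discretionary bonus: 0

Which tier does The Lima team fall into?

Weighted total:
  Execution 86 × 0.45 = 38.7
  Creativity 83 × 0.2 = 16.6
  Innovation 46 × 0.15 = 6.9
  Technical merit 79 × 0.2 = 15.8
Sum = 78
Discretionary bonus: 78 + 0 = 78
78 is ≥ 72.5 and < 87 → Distinction

Distinction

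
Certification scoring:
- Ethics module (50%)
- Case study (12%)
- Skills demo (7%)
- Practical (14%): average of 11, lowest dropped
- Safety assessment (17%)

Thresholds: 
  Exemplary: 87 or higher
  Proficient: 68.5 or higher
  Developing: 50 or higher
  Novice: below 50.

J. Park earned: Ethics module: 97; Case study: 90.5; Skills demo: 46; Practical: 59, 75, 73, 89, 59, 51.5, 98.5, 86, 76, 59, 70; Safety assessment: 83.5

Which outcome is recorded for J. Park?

Practical: drop 51.5 → average of remaining 10 = 744.5/10 = 74.45
Weighted total:
  Ethics module 97 × 0.5 = 48.5
  Case study 90.5 × 0.12 = 10.86
  Skills demo 46 × 0.07 = 3.22
  Practical 74.45 × 0.14 = 10.423
  Safety assessment 83.5 × 0.17 = 14.195
Sum = 87.198
87.198 ≥ 87 → Exemplary

Exemplary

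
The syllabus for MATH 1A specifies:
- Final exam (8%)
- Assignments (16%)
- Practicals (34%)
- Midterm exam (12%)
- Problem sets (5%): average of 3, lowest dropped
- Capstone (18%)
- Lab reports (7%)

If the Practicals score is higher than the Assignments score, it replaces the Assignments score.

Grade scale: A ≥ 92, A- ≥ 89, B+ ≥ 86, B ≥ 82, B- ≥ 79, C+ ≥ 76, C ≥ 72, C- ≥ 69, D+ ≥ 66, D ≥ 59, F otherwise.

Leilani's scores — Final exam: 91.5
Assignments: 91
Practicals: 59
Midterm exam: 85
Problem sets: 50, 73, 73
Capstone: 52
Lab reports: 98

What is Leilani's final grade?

C

Problem sets: drop 50 → average of remaining 2 = 146/2 = 73
Practicals (59) ≤ Assignments (91), so Assignments stays at 91.
Weighted total:
  Final exam 91.5 × 0.08 = 7.32
  Assignments 91 × 0.16 = 14.56
  Practicals 59 × 0.34 = 20.06
  Midterm exam 85 × 0.12 = 10.2
  Problem sets 73 × 0.05 = 3.65
  Capstone 52 × 0.18 = 9.36
  Lab reports 98 × 0.07 = 6.86
Sum = 72.01
72.01 is ≥ 72 and < 76 → C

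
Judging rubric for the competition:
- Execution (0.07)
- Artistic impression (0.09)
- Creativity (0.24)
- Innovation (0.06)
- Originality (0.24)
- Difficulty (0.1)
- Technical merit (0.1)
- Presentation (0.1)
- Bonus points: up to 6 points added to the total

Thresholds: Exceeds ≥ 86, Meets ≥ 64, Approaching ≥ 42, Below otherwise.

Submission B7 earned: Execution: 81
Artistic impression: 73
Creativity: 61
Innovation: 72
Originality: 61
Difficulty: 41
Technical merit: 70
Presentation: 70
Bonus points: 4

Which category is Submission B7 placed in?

Weighted total:
  Execution 81 × 0.07 = 5.67
  Artistic impression 73 × 0.09 = 6.57
  Creativity 61 × 0.24 = 14.64
  Innovation 72 × 0.06 = 4.32
  Originality 61 × 0.24 = 14.64
  Difficulty 41 × 0.1 = 4.1
  Technical merit 70 × 0.1 = 7
  Presentation 70 × 0.1 = 7
Sum = 63.94
Bonus points: 63.94 + 4 = 67.94
67.94 is ≥ 64 and < 86 → Meets

Meets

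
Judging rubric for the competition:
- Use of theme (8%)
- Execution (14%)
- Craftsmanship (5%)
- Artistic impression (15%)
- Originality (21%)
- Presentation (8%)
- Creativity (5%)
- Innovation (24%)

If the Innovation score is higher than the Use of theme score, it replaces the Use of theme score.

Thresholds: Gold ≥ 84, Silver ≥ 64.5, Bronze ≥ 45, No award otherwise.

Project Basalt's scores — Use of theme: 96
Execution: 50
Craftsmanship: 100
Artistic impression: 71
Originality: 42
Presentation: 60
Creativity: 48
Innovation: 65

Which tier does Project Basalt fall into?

Innovation (65) ≤ Use of theme (96), so Use of theme stays at 96.
Weighted total:
  Use of theme 96 × 0.08 = 7.68
  Execution 50 × 0.14 = 7
  Craftsmanship 100 × 0.05 = 5
  Artistic impression 71 × 0.15 = 10.65
  Originality 42 × 0.21 = 8.82
  Presentation 60 × 0.08 = 4.8
  Creativity 48 × 0.05 = 2.4
  Innovation 65 × 0.24 = 15.6
Sum = 61.95
61.95 is ≥ 45 and < 64.5 → Bronze

Bronze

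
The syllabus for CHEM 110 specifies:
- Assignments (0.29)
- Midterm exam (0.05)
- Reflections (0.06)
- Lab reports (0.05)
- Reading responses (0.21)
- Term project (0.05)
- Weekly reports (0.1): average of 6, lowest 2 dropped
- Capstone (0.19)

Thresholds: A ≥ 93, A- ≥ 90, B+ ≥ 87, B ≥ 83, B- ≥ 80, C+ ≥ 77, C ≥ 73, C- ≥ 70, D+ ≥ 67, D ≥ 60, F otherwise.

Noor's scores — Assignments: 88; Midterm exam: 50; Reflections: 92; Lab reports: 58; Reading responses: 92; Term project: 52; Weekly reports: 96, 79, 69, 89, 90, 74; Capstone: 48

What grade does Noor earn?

C

Weekly reports: drop 69, 74 → average of remaining 4 = 354/4 = 88.5
Weighted total:
  Assignments 88 × 0.29 = 25.52
  Midterm exam 50 × 0.05 = 2.5
  Reflections 92 × 0.06 = 5.52
  Lab reports 58 × 0.05 = 2.9
  Reading responses 92 × 0.21 = 19.32
  Term project 52 × 0.05 = 2.6
  Weekly reports 88.5 × 0.1 = 8.85
  Capstone 48 × 0.19 = 9.12
Sum = 76.33
76.33 is ≥ 73 and < 77 → C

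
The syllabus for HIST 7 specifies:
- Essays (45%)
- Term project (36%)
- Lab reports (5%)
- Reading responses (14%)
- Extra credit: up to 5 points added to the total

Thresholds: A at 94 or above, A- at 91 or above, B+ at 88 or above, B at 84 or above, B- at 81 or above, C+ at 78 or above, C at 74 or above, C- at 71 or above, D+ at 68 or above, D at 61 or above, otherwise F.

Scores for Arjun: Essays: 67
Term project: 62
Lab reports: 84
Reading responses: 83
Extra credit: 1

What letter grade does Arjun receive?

Weighted total:
  Essays 67 × 0.45 = 30.15
  Term project 62 × 0.36 = 22.32
  Lab reports 84 × 0.05 = 4.2
  Reading responses 83 × 0.14 = 11.62
Sum = 68.29
Extra credit: 68.29 + 1 = 69.29
69.29 is ≥ 68 and < 71 → D+

D+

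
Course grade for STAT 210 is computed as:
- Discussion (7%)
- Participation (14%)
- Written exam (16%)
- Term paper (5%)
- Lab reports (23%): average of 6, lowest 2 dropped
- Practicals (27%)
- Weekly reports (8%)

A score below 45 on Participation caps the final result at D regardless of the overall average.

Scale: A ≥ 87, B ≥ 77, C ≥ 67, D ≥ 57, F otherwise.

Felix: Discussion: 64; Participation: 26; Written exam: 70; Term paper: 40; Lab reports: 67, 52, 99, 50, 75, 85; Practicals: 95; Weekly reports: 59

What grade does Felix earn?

D

Lab reports: drop 50, 52 → average of remaining 4 = 326/4 = 81.5
Participation score 26 < 45: minimum not met.
Weighted total:
  Discussion 64 × 0.07 = 4.48
  Participation 26 × 0.14 = 3.64
  Written exam 70 × 0.16 = 11.2
  Term paper 40 × 0.05 = 2
  Lab reports 81.5 × 0.23 = 18.745
  Practicals 95 × 0.27 = 25.65
  Weekly reports 59 × 0.08 = 4.72
Sum = 70.435
70.435 would be C; cap at D applies → D.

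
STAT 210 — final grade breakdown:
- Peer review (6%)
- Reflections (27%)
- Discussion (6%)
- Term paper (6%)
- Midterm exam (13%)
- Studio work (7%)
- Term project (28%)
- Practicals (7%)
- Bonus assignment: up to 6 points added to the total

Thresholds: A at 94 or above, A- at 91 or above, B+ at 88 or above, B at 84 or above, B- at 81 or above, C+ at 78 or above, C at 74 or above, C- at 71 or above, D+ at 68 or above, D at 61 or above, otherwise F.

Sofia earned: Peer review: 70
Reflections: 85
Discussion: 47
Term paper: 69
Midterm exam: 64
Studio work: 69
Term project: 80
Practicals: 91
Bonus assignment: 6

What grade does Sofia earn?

Weighted total:
  Peer review 70 × 0.06 = 4.2
  Reflections 85 × 0.27 = 22.95
  Discussion 47 × 0.06 = 2.82
  Term paper 69 × 0.06 = 4.14
  Midterm exam 64 × 0.13 = 8.32
  Studio work 69 × 0.07 = 4.83
  Term project 80 × 0.28 = 22.4
  Practicals 91 × 0.07 = 6.37
Sum = 76.03
Bonus assignment: 76.03 + 6 = 82.03
82.03 is ≥ 81 and < 84 → B-

B-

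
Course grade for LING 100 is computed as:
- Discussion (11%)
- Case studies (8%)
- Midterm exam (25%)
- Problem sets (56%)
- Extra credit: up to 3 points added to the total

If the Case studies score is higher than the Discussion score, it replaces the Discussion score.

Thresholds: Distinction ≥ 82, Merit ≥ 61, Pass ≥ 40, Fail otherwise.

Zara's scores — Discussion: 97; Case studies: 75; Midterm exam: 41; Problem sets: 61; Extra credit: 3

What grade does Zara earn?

Merit

Case studies (75) ≤ Discussion (97), so Discussion stays at 97.
Weighted total:
  Discussion 97 × 0.11 = 10.67
  Case studies 75 × 0.08 = 6
  Midterm exam 41 × 0.25 = 10.25
  Problem sets 61 × 0.56 = 34.16
Sum = 61.08
Extra credit: 61.08 + 3 = 64.08
64.08 is ≥ 61 and < 82 → Merit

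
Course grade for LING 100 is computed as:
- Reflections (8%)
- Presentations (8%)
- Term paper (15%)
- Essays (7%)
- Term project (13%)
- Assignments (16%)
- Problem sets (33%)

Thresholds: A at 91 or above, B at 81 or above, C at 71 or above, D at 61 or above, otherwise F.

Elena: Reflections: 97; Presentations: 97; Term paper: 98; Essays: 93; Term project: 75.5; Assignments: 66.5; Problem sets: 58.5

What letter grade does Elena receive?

C

Weighted total:
  Reflections 97 × 0.08 = 7.76
  Presentations 97 × 0.08 = 7.76
  Term paper 98 × 0.15 = 14.7
  Essays 93 × 0.07 = 6.51
  Term project 75.5 × 0.13 = 9.815
  Assignments 66.5 × 0.16 = 10.64
  Problem sets 58.5 × 0.33 = 19.305
Sum = 76.49
76.49 is ≥ 71 and < 81 → C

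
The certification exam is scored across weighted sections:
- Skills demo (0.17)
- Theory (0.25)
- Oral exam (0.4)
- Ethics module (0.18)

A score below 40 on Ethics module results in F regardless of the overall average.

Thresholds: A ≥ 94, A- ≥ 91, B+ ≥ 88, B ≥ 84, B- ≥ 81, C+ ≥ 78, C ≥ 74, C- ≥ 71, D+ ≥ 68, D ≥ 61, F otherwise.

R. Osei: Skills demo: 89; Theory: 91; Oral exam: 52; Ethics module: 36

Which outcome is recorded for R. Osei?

Ethics module score 36 < 40: minimum not met.
Weighted total:
  Skills demo 89 × 0.17 = 15.13
  Theory 91 × 0.25 = 22.75
  Oral exam 52 × 0.4 = 20.8
  Ethics module 36 × 0.18 = 6.48
Sum = 65.16
Because the Ethics module minimum was not met, the result is F.

F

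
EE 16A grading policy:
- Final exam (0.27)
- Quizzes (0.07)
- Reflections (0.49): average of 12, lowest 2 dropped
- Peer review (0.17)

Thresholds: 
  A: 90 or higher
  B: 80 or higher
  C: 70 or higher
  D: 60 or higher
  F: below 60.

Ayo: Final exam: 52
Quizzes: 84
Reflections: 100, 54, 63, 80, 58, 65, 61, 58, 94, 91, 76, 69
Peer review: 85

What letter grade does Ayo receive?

C

Reflections: drop 54, 58 → average of remaining 10 = 757/10 = 75.7
Weighted total:
  Final exam 52 × 0.27 = 14.04
  Quizzes 84 × 0.07 = 5.88
  Reflections 75.7 × 0.49 = 37.093
  Peer review 85 × 0.17 = 14.45
Sum = 71.463
71.463 is ≥ 70 and < 80 → C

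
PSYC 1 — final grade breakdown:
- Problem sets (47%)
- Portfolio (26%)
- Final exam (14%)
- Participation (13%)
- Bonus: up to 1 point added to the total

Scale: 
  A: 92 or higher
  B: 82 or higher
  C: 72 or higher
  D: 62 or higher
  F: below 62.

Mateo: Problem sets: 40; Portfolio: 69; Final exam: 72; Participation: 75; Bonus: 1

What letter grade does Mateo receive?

F

Weighted total:
  Problem sets 40 × 0.47 = 18.8
  Portfolio 69 × 0.26 = 17.94
  Final exam 72 × 0.14 = 10.08
  Participation 75 × 0.13 = 9.75
Sum = 56.57
Bonus: 56.57 + 1 = 57.57
57.57 < 62 → F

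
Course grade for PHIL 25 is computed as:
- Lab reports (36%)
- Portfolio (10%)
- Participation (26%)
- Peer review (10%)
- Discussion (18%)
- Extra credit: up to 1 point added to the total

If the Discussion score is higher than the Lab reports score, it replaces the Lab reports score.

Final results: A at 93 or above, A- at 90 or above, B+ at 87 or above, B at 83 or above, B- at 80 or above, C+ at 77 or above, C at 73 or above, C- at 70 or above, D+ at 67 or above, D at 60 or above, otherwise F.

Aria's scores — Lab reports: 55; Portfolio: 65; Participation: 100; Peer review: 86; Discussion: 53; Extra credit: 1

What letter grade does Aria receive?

Discussion (53) ≤ Lab reports (55), so Lab reports stays at 55.
Weighted total:
  Lab reports 55 × 0.36 = 19.8
  Portfolio 65 × 0.1 = 6.5
  Participation 100 × 0.26 = 26
  Peer review 86 × 0.1 = 8.6
  Discussion 53 × 0.18 = 9.54
Sum = 70.44
Extra credit: 70.44 + 1 = 71.44
71.44 is ≥ 70 and < 73 → C-

C-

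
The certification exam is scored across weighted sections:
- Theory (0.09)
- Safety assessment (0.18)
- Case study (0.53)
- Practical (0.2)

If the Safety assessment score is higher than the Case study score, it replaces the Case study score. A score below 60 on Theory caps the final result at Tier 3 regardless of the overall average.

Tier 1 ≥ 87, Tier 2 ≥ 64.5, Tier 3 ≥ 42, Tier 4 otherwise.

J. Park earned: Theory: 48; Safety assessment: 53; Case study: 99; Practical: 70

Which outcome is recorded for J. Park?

Tier 3

Safety assessment (53) ≤ Case study (99), so Case study stays at 99.
Theory score 48 < 60: minimum not met.
Weighted total:
  Theory 48 × 0.09 = 4.32
  Safety assessment 53 × 0.18 = 9.54
  Case study 99 × 0.53 = 52.47
  Practical 70 × 0.2 = 14
Sum = 80.33
80.33 would be Tier 2; cap at Tier 3 applies → Tier 3.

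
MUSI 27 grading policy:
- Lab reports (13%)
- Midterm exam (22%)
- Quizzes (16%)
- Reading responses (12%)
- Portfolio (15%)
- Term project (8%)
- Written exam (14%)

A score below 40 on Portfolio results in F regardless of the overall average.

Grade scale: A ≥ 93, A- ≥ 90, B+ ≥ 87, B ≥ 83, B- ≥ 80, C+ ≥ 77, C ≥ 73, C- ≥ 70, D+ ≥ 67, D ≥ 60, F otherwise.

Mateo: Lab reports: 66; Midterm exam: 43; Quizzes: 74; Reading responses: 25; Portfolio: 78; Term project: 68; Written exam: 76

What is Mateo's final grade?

Portfolio score 78 ≥ 40: minimum met.
Weighted total:
  Lab reports 66 × 0.13 = 8.58
  Midterm exam 43 × 0.22 = 9.46
  Quizzes 74 × 0.16 = 11.84
  Reading responses 25 × 0.12 = 3
  Portfolio 78 × 0.15 = 11.7
  Term project 68 × 0.08 = 5.44
  Written exam 76 × 0.14 = 10.64
Sum = 60.66
60.66 is ≥ 60 and < 67 → D

D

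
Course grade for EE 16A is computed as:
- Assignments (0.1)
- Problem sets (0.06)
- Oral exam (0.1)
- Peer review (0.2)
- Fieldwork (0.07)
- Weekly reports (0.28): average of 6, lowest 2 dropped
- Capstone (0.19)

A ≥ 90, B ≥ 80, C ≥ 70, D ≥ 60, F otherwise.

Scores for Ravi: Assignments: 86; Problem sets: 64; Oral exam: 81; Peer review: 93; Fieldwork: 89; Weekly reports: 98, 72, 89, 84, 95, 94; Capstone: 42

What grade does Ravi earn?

C

Weekly reports: drop 72, 84 → average of remaining 4 = 376/4 = 94
Weighted total:
  Assignments 86 × 0.1 = 8.6
  Problem sets 64 × 0.06 = 3.84
  Oral exam 81 × 0.1 = 8.1
  Peer review 93 × 0.2 = 18.6
  Fieldwork 89 × 0.07 = 6.23
  Weekly reports 94 × 0.28 = 26.32
  Capstone 42 × 0.19 = 7.98
Sum = 79.67
79.67 is ≥ 70 and < 80 → C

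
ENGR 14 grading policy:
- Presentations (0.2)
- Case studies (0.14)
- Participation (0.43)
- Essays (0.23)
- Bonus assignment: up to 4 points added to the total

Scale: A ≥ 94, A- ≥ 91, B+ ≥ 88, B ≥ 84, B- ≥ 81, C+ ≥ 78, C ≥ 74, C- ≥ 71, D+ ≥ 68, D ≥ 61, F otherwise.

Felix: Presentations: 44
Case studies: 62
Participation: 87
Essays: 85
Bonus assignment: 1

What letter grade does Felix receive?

Weighted total:
  Presentations 44 × 0.2 = 8.8
  Case studies 62 × 0.14 = 8.68
  Participation 87 × 0.43 = 37.41
  Essays 85 × 0.23 = 19.55
Sum = 74.44
Bonus assignment: 74.44 + 1 = 75.44
75.44 is ≥ 74 and < 78 → C

C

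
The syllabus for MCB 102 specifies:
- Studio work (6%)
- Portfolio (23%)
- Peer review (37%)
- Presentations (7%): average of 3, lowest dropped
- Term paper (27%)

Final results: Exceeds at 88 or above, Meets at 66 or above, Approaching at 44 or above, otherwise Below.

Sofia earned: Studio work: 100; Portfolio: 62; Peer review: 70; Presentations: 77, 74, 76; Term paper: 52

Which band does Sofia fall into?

Presentations: drop 74 → average of remaining 2 = 153/2 = 76.5
Weighted total:
  Studio work 100 × 0.06 = 6
  Portfolio 62 × 0.23 = 14.26
  Peer review 70 × 0.37 = 25.9
  Presentations 76.5 × 0.07 = 5.355
  Term paper 52 × 0.27 = 14.04
Sum = 65.555
65.555 is ≥ 44 and < 66 → Approaching

Approaching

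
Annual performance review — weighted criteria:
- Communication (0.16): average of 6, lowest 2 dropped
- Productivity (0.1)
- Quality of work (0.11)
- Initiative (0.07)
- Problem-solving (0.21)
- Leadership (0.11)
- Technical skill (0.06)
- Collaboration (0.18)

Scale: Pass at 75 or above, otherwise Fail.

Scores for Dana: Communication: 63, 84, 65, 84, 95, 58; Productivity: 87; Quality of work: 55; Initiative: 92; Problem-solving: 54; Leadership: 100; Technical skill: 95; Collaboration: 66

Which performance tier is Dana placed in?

Fail

Communication: drop 58, 63 → average of remaining 4 = 328/4 = 82
Weighted total:
  Communication 82 × 0.16 = 13.12
  Productivity 87 × 0.1 = 8.7
  Quality of work 55 × 0.11 = 6.05
  Initiative 92 × 0.07 = 6.44
  Problem-solving 54 × 0.21 = 11.34
  Leadership 100 × 0.11 = 11
  Technical skill 95 × 0.06 = 5.7
  Collaboration 66 × 0.18 = 11.88
Sum = 74.23
74.23 < 75 → Fail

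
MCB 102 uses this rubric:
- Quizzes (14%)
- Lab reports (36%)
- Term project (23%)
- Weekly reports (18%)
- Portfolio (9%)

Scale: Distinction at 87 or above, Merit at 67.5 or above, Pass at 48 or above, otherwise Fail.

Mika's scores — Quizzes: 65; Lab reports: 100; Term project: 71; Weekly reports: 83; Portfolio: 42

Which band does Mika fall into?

Weighted total:
  Quizzes 65 × 0.14 = 9.1
  Lab reports 100 × 0.36 = 36
  Term project 71 × 0.23 = 16.33
  Weekly reports 83 × 0.18 = 14.94
  Portfolio 42 × 0.09 = 3.78
Sum = 80.15
80.15 is ≥ 67.5 and < 87 → Merit

Merit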